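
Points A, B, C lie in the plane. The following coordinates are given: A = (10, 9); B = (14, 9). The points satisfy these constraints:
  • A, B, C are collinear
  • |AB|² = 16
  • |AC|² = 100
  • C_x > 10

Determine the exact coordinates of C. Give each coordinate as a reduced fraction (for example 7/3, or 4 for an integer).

C = (20, 9)

1. C_x = 20  [[A, B, C are collinear ⇒ 4y-36=0] ∩ [|C−(10, 9)|²=100]]
2. C_y = 9  [[A, B, C are collinear ⇒ 4y-36=0] ∩ [|C−(10, 9)|²=100]]
   so C = (20, 9)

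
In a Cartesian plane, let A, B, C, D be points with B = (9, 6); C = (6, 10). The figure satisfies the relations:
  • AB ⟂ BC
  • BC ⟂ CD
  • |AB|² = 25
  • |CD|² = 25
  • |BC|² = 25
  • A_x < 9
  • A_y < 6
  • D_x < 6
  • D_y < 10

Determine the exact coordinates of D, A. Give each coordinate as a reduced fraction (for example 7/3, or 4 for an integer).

1. D_x = 2  [[BC ⟂ CD ⇒ -3x+4y-22=0] ∩ [|D−(6, 10)|²=25]]
2. D_y = 7  [[BC ⟂ CD ⇒ -3x+4y-22=0] ∩ [|D−(6, 10)|²=25]]
   so D = (2, 7)
3. A_x = 5  [[AB ⟂ BC ⇒ 3x-4y-3=0] ∩ [|A−(9, 6)|²=25]]
4. A_y = 3  [[AB ⟂ BC ⇒ 3x-4y-3=0] ∩ [|A−(9, 6)|²=25]]
   so A = (5, 3)

D = (2, 7)
A = (5, 3)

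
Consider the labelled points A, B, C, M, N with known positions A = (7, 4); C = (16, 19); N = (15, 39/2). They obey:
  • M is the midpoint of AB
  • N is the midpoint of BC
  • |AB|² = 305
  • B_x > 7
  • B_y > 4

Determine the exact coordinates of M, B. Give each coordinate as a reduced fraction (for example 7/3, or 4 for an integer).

M = (21/2, 12)
B = (14, 20)

1. B_x = 14  [B = 2·N−C = 2·(15, 39/2)−(16, 19)]
2. B_y = 20  [B = 2·N−C = 2·(15, 39/2)−(16, 19)]
   so B = (14, 20)
3. M_x = 21/2  [2·M = A+B = (7, 4)+(14, 20)]
4. M_y = 12  [2·M = A+B = (7, 4)+(14, 20)]
   so M = (21/2, 12)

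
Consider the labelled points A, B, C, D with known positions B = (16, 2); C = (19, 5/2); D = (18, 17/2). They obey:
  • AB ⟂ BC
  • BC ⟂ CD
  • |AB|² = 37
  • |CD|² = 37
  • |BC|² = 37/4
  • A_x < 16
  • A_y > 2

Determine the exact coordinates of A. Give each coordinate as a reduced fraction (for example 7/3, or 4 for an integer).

1. A_x = 15  [[AB ⟂ BC ⇒ -3x-1/2y+49=0] ∩ [|A−(16, 2)|²=37]]
2. A_y = 8  [[AB ⟂ BC ⇒ -3x-1/2y+49=0] ∩ [|A−(16, 2)|²=37]]
   so A = (15, 8)

A = (15, 8)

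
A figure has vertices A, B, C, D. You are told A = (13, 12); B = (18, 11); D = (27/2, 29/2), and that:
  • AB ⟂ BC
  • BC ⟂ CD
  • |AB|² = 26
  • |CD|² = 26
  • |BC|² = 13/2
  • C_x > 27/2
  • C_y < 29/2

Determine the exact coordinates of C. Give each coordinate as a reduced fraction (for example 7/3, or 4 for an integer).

C = (37/2, 27/2)

1. C_x = 37/2  [[AB ⟂ BC ⇒ 5x-1y-79=0] ∩ [|C−(27/2, 29/2)|²=26]]
2. C_y = 27/2  [[AB ⟂ BC ⇒ 5x-1y-79=0] ∩ [|C−(27/2, 29/2)|²=26]]
   so C = (37/2, 27/2)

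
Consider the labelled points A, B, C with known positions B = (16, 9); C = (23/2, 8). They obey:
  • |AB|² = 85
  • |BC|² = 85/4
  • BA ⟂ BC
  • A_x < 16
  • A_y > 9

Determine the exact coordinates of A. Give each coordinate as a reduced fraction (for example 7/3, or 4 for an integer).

1. A_x = 14  [[BA ⟂ BC ⇒ -9/2x-1y+81=0] ∩ [|A−(16, 9)|²=85]]
2. A_y = 18  [[BA ⟂ BC ⇒ -9/2x-1y+81=0] ∩ [|A−(16, 9)|²=85]]
   so A = (14, 18)

A = (14, 18)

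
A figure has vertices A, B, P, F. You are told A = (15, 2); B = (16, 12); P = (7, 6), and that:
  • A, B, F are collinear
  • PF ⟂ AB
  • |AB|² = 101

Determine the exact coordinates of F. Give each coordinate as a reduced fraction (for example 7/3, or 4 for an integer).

1. F_x = 1547/101  [[A, B, F are collinear ⇒ -10x+1y+148=0] ∩ [PF ⟂ AB ⇒ 1x+10y-67=0]]
2. F_y = 522/101  [[A, B, F are collinear ⇒ -10x+1y+148=0] ∩ [PF ⟂ AB ⇒ 1x+10y-67=0]]
   so F = (1547/101, 522/101)

F = (1547/101, 522/101)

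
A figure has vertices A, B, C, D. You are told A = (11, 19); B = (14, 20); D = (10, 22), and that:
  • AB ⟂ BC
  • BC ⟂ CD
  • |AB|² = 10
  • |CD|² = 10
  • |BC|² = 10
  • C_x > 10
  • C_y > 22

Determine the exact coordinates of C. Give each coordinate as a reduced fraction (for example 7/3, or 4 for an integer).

1. C_x = 13  [[AB ⟂ BC ⇒ 3x+1y-62=0] ∩ [|C−(10, 22)|²=10]]
2. C_y = 23  [[AB ⟂ BC ⇒ 3x+1y-62=0] ∩ [|C−(10, 22)|²=10]]
   so C = (13, 23)

C = (13, 23)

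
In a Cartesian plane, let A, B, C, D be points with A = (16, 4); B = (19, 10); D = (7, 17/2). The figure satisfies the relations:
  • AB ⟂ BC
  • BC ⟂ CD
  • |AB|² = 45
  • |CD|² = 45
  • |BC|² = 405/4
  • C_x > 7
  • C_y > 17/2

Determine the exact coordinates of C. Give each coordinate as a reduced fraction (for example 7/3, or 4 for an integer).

C = (10, 29/2)

1. C_x = 10  [[AB ⟂ BC ⇒ 3x+6y-117=0] ∩ [|C−(7, 17/2)|²=45]]
2. C_y = 29/2  [[AB ⟂ BC ⇒ 3x+6y-117=0] ∩ [|C−(7, 17/2)|²=45]]
   so C = (10, 29/2)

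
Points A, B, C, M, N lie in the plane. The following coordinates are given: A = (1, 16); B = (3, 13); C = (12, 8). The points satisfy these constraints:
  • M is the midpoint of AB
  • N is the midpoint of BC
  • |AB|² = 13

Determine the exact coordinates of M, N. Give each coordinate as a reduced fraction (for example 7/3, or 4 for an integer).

1. M_x = 2  [2·M = A+B = (1, 16)+(3, 13)]
2. M_y = 29/2  [2·M = A+B = (1, 16)+(3, 13)]
   so M = (2, 29/2)
3. N_x = 15/2  [2·N = B+C = (3, 13)+(12, 8)]
4. N_y = 21/2  [2·N = B+C = (3, 13)+(12, 8)]
   so N = (15/2, 21/2)

M = (2, 29/2)
N = (15/2, 21/2)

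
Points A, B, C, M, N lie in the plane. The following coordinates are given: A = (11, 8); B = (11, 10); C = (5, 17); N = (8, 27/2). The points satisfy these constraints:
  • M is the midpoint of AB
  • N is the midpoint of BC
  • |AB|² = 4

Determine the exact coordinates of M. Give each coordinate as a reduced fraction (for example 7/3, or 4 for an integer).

M = (11, 9)

1. M_x = 11  [2·M = A+B = (11, 8)+(11, 10)]
2. M_y = 9  [2·M = A+B = (11, 8)+(11, 10)]
   so M = (11, 9)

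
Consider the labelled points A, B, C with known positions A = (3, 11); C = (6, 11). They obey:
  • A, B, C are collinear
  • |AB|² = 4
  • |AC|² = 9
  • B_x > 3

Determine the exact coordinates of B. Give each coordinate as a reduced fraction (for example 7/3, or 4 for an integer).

1. B_x = 5  [[A, B, C are collinear ⇒ -3y+33=0] ∩ [|B−(3, 11)|²=4]]
2. B_y = 11  [[A, B, C are collinear ⇒ -3y+33=0] ∩ [|B−(3, 11)|²=4]]
   so B = (5, 11)

B = (5, 11)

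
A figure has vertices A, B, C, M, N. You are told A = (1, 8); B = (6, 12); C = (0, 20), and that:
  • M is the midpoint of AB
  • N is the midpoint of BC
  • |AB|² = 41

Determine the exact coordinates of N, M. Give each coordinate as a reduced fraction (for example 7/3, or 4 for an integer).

N = (3, 16)
M = (7/2, 10)

1. M_x = 7/2  [2·M = A+B = (1, 8)+(6, 12)]
2. M_y = 10  [2·M = A+B = (1, 8)+(6, 12)]
   so M = (7/2, 10)
3. N_x = 3  [2·N = B+C = (6, 12)+(0, 20)]
4. N_y = 16  [2·N = B+C = (6, 12)+(0, 20)]
   so N = (3, 16)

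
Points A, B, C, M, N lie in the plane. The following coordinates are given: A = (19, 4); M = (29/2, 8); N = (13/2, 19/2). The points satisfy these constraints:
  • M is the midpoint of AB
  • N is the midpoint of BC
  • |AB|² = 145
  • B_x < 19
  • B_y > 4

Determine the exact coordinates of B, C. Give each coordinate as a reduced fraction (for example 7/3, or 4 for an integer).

1. B_x = 10  [B = 2·M−A = 2·(29/2, 8)−(19, 4)]
2. B_y = 12  [B = 2·M−A = 2·(29/2, 8)−(19, 4)]
   so B = (10, 12)
3. C_x = 3  [C = 2·N−B = 2·(13/2, 19/2)−(10, 12)]
4. C_y = 7  [C = 2·N−B = 2·(13/2, 19/2)−(10, 12)]
   so C = (3, 7)

B = (10, 12)
C = (3, 7)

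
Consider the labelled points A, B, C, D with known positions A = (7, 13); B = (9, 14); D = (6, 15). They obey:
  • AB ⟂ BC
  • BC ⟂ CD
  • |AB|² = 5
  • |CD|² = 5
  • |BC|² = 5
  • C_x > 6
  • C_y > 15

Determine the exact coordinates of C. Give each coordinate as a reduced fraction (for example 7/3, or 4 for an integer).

C = (8, 16)

1. C_x = 8  [[AB ⟂ BC ⇒ 2x+1y-32=0] ∩ [|C−(6, 15)|²=5]]
2. C_y = 16  [[AB ⟂ BC ⇒ 2x+1y-32=0] ∩ [|C−(6, 15)|²=5]]
   so C = (8, 16)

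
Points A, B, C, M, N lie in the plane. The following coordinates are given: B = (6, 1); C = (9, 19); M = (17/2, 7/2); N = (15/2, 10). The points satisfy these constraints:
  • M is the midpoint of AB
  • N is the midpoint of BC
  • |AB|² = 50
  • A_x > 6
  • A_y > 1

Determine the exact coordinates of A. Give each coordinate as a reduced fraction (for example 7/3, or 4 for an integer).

1. A_x = 11  [A = 2·M−B = 2·(17/2, 7/2)−(6, 1)]
2. A_y = 6  [A = 2·M−B = 2·(17/2, 7/2)−(6, 1)]
   so A = (11, 6)

A = (11, 6)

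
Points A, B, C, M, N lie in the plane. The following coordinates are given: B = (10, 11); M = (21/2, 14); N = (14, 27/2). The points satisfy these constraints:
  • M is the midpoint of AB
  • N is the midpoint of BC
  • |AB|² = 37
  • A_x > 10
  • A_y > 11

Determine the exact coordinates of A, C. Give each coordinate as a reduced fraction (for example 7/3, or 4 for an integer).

A = (11, 17)
C = (18, 16)

1. A_x = 11  [A = 2·M−B = 2·(21/2, 14)−(10, 11)]
2. A_y = 17  [A = 2·M−B = 2·(21/2, 14)−(10, 11)]
   so A = (11, 17)
3. C_x = 18  [C = 2·N−B = 2·(14, 27/2)−(10, 11)]
4. C_y = 16  [C = 2·N−B = 2·(14, 27/2)−(10, 11)]
   so C = (18, 16)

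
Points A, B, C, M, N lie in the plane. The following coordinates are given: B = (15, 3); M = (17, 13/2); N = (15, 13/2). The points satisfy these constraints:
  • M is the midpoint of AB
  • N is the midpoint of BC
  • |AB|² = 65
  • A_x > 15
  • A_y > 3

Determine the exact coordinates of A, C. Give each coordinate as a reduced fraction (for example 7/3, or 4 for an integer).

1. A_x = 19  [A = 2·M−B = 2·(17, 13/2)−(15, 3)]
2. A_y = 10  [A = 2·M−B = 2·(17, 13/2)−(15, 3)]
   so A = (19, 10)
3. C_x = 15  [C = 2·N−B = 2·(15, 13/2)−(15, 3)]
4. C_y = 10  [C = 2·N−B = 2·(15, 13/2)−(15, 3)]
   so C = (15, 10)

A = (19, 10)
C = (15, 10)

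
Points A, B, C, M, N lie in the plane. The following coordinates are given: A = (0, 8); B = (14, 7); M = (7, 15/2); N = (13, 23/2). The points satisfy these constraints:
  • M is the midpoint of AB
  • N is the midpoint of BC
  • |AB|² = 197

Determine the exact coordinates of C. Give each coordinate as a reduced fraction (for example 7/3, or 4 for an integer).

1. C_x = 12  [C = 2·N−B = 2·(13, 23/2)−(14, 7)]
2. C_y = 16  [C = 2·N−B = 2·(13, 23/2)−(14, 7)]
   so C = (12, 16)

C = (12, 16)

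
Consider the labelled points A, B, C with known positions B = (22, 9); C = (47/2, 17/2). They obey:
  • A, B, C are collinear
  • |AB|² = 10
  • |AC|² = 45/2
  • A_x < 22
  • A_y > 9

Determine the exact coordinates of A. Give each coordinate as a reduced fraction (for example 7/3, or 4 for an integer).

A = (19, 10)

1. A_x = 19  [[A, B, C are collinear ⇒ 1/2x+3/2y-49/2=0] ∩ [|A−(22, 9)|²=10]]
2. A_y = 10  [[A, B, C are collinear ⇒ 1/2x+3/2y-49/2=0] ∩ [|A−(22, 9)|²=10]]
   so A = (19, 10)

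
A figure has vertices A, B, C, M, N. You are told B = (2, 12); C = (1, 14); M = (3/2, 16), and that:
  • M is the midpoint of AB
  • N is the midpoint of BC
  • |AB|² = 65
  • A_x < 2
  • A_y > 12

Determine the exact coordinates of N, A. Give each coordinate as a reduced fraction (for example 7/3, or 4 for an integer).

N = (3/2, 13)
A = (1, 20)

1. A_x = 1  [A = 2·M−B = 2·(3/2, 16)−(2, 12)]
2. A_y = 20  [A = 2·M−B = 2·(3/2, 16)−(2, 12)]
   so A = (1, 20)
3. N_x = 3/2  [2·N = B+C = (2, 12)+(1, 14)]
4. N_y = 13  [2·N = B+C = (2, 12)+(1, 14)]
   so N = (3/2, 13)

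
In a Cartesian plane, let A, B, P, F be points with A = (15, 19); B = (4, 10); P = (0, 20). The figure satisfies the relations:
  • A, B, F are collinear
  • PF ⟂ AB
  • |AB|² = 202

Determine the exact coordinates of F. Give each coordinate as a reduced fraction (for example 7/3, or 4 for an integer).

F = (657/101, 1217/101)

1. F_x = 657/101  [[A, B, F are collinear ⇒ 9x-11y+74=0] ∩ [PF ⟂ AB ⇒ -11x-9y+180=0]]
2. F_y = 1217/101  [[A, B, F are collinear ⇒ 9x-11y+74=0] ∩ [PF ⟂ AB ⇒ -11x-9y+180=0]]
   so F = (657/101, 1217/101)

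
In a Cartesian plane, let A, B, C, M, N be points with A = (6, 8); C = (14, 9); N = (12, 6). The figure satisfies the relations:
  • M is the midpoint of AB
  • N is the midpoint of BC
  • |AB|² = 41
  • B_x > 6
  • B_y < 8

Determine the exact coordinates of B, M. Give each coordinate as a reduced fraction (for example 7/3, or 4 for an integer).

1. B_x = 10  [B = 2·N−C = 2·(12, 6)−(14, 9)]
2. B_y = 3  [B = 2·N−C = 2·(12, 6)−(14, 9)]
   so B = (10, 3)
3. M_x = 8  [2·M = A+B = (6, 8)+(10, 3)]
4. M_y = 11/2  [2·M = A+B = (6, 8)+(10, 3)]
   so M = (8, 11/2)

B = (10, 3)
M = (8, 11/2)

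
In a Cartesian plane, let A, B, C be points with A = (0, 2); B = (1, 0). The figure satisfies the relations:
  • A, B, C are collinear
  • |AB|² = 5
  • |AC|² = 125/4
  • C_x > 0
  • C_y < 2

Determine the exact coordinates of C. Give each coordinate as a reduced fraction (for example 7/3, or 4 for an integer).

1. C_x = 5/2  [[A, B, C are collinear ⇒ 2x+1y-2=0] ∩ [|C−(0, 2)|²=125/4]]
2. C_y = -3  [[A, B, C are collinear ⇒ 2x+1y-2=0] ∩ [|C−(0, 2)|²=125/4]]
   so C = (5/2, -3)

C = (5/2, -3)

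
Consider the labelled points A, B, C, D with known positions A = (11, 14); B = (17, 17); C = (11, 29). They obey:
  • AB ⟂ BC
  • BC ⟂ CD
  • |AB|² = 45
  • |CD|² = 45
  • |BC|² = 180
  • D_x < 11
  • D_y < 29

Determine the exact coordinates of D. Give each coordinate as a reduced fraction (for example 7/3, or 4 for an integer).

D = (5, 26)

1. D_x = 5  [[BC ⟂ CD ⇒ -6x+12y-282=0] ∩ [|D−(11, 29)|²=45]]
2. D_y = 26  [[BC ⟂ CD ⇒ -6x+12y-282=0] ∩ [|D−(11, 29)|²=45]]
   so D = (5, 26)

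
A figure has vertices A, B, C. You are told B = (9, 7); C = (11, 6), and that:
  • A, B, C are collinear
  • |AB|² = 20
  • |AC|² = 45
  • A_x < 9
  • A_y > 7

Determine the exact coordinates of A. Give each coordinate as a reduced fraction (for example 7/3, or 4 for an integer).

A = (5, 9)

1. A_x = 5  [[A, B, C are collinear ⇒ 1x+2y-23=0] ∩ [|A−(9, 7)|²=20]]
2. A_y = 9  [[A, B, C are collinear ⇒ 1x+2y-23=0] ∩ [|A−(9, 7)|²=20]]
   so A = (5, 9)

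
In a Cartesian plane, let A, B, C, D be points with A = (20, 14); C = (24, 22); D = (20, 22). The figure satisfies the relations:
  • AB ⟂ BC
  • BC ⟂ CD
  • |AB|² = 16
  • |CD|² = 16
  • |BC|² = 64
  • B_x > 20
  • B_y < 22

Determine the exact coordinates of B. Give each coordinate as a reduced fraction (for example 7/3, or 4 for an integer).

B = (24, 14)

1. B_x = 24  [[BC ⟂ CD ⇒ 4x-96=0] ∩ [|B−(20, 14)|²=16]]
2. B_y = 14  [[BC ⟂ CD ⇒ 4x-96=0] ∩ [|B−(20, 14)|²=16]]
   so B = (24, 14)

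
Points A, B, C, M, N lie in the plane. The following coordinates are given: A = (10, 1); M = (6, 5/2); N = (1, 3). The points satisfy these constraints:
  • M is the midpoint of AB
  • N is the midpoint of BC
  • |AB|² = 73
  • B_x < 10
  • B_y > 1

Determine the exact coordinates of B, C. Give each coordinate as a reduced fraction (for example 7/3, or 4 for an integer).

1. B_x = 2  [B = 2·M−A = 2·(6, 5/2)−(10, 1)]
2. B_y = 4  [B = 2·M−A = 2·(6, 5/2)−(10, 1)]
   so B = (2, 4)
3. C_x = 0  [C = 2·N−B = 2·(1, 3)−(2, 4)]
4. C_y = 2  [C = 2·N−B = 2·(1, 3)−(2, 4)]
   so C = (0, 2)

B = (2, 4)
C = (0, 2)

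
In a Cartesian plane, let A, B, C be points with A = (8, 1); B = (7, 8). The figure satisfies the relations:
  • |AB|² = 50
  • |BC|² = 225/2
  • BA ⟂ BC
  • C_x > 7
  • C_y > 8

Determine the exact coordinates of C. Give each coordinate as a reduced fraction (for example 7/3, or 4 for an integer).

C = (35/2, 19/2)

1. C_x = 35/2  [[BA ⟂ BC ⇒ 1x-7y+49=0] ∩ [|C−(7, 8)|²=225/2]]
2. C_y = 19/2  [[BA ⟂ BC ⇒ 1x-7y+49=0] ∩ [|C−(7, 8)|²=225/2]]
   so C = (35/2, 19/2)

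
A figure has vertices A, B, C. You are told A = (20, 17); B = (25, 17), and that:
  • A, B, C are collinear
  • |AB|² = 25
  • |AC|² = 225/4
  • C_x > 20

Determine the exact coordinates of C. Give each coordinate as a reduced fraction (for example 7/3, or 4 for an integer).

C = (55/2, 17)

1. C_x = 55/2  [[A, B, C are collinear ⇒ 5y-85=0] ∩ [|C−(20, 17)|²=225/4]]
2. C_y = 17  [[A, B, C are collinear ⇒ 5y-85=0] ∩ [|C−(20, 17)|²=225/4]]
   so C = (55/2, 17)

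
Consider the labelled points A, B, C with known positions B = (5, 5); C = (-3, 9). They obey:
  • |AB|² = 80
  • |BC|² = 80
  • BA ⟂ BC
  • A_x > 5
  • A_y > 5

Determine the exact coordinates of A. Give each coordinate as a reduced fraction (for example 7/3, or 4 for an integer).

1. A_x = 9  [[BA ⟂ BC ⇒ -8x+4y+20=0] ∩ [|A−(5, 5)|²=80]]
2. A_y = 13  [[BA ⟂ BC ⇒ -8x+4y+20=0] ∩ [|A−(5, 5)|²=80]]
   so A = (9, 13)

A = (9, 13)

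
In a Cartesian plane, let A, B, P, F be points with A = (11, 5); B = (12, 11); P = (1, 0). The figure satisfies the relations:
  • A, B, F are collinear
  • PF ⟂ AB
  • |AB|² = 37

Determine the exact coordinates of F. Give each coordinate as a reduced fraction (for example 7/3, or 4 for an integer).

1. F_x = 367/37  [[A, B, F are collinear ⇒ -6x+1y+61=0] ∩ [PF ⟂ AB ⇒ 1x+6y-1=0]]
2. F_y = -55/37  [[A, B, F are collinear ⇒ -6x+1y+61=0] ∩ [PF ⟂ AB ⇒ 1x+6y-1=0]]
   so F = (367/37, -55/37)

F = (367/37, -55/37)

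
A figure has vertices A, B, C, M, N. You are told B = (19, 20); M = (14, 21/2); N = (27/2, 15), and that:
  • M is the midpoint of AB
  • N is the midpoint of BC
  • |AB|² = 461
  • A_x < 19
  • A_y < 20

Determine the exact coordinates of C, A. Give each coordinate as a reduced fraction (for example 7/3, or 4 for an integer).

C = (8, 10)
A = (9, 1)

1. A_x = 9  [A = 2·M−B = 2·(14, 21/2)−(19, 20)]
2. A_y = 1  [A = 2·M−B = 2·(14, 21/2)−(19, 20)]
   so A = (9, 1)
3. C_x = 8  [C = 2·N−B = 2·(27/2, 15)−(19, 20)]
4. C_y = 10  [C = 2·N−B = 2·(27/2, 15)−(19, 20)]
   so C = (8, 10)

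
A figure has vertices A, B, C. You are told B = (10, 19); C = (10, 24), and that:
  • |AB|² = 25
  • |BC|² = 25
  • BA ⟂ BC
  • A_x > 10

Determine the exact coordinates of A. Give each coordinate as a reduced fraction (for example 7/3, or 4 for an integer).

A = (15, 19)

1. A_x = 15  [[BA ⟂ BC ⇒ 5y-95=0] ∩ [|A−(10, 19)|²=25]]
2. A_y = 19  [[BA ⟂ BC ⇒ 5y-95=0] ∩ [|A−(10, 19)|²=25]]
   so A = (15, 19)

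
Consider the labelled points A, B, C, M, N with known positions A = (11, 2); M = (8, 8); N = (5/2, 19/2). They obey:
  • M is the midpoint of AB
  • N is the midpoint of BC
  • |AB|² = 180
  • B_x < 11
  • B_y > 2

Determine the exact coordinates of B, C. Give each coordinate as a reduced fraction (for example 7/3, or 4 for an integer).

1. B_x = 5  [B = 2·M−A = 2·(8, 8)−(11, 2)]
2. B_y = 14  [B = 2·M−A = 2·(8, 8)−(11, 2)]
   so B = (5, 14)
3. C_x = 0  [C = 2·N−B = 2·(5/2, 19/2)−(5, 14)]
4. C_y = 5  [C = 2·N−B = 2·(5/2, 19/2)−(5, 14)]
   so C = (0, 5)

B = (5, 14)
C = (0, 5)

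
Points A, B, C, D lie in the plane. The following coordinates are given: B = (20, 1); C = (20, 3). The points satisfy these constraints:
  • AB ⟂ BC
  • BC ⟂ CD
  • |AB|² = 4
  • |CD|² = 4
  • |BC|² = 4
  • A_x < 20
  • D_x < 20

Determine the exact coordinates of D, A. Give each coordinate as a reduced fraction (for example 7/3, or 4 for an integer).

D = (18, 3)
A = (18, 1)

1. D_x = 18  [[BC ⟂ CD ⇒ 2y-6=0] ∩ [|D−(20, 3)|²=4]]
2. D_y = 3  [[BC ⟂ CD ⇒ 2y-6=0] ∩ [|D−(20, 3)|²=4]]
   so D = (18, 3)
3. A_x = 18  [[AB ⟂ BC ⇒ -2y+2=0] ∩ [|A−(20, 1)|²=4]]
4. A_y = 1  [[AB ⟂ BC ⇒ -2y+2=0] ∩ [|A−(20, 1)|²=4]]
   so A = (18, 1)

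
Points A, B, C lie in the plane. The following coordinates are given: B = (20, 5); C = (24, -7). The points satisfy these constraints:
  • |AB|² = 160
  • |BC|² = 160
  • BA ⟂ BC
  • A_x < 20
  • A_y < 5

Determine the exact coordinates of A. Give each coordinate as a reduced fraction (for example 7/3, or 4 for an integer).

1. A_x = 8  [[BA ⟂ BC ⇒ 4x-12y-20=0] ∩ [|A−(20, 5)|²=160]]
2. A_y = 1  [[BA ⟂ BC ⇒ 4x-12y-20=0] ∩ [|A−(20, 5)|²=160]]
   so A = (8, 1)

A = (8, 1)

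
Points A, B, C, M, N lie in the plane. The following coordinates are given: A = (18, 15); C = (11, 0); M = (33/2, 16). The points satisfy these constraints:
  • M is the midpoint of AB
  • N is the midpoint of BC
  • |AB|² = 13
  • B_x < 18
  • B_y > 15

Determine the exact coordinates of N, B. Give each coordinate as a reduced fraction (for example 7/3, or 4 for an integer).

N = (13, 17/2)
B = (15, 17)

1. B_x = 15  [B = 2·M−A = 2·(33/2, 16)−(18, 15)]
2. B_y = 17  [B = 2·M−A = 2·(33/2, 16)−(18, 15)]
   so B = (15, 17)
3. N_x = 13  [2·N = B+C = (15, 17)+(11, 0)]
4. N_y = 17/2  [2·N = B+C = (15, 17)+(11, 0)]
   so N = (13, 17/2)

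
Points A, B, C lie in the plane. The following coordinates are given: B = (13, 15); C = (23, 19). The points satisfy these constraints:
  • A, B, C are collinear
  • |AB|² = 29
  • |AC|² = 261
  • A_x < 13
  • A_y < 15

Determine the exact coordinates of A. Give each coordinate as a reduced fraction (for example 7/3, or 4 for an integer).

A = (8, 13)

1. A_x = 8  [[A, B, C are collinear ⇒ -4x+10y-98=0] ∩ [|A−(13, 15)|²=29]]
2. A_y = 13  [[A, B, C are collinear ⇒ -4x+10y-98=0] ∩ [|A−(13, 15)|²=29]]
   so A = (8, 13)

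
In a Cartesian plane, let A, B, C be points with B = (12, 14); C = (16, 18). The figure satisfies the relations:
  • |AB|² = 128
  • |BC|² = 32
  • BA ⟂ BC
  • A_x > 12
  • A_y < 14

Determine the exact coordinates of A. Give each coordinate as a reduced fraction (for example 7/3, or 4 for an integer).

1. A_x = 20  [[BA ⟂ BC ⇒ 4x+4y-104=0] ∩ [|A−(12, 14)|²=128]]
2. A_y = 6  [[BA ⟂ BC ⇒ 4x+4y-104=0] ∩ [|A−(12, 14)|²=128]]
   so A = (20, 6)

A = (20, 6)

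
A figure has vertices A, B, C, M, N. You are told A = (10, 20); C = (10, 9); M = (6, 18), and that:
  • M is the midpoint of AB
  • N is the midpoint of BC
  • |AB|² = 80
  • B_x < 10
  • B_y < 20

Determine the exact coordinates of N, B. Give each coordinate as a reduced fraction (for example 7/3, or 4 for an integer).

1. B_x = 2  [B = 2·M−A = 2·(6, 18)−(10, 20)]
2. B_y = 16  [B = 2·M−A = 2·(6, 18)−(10, 20)]
   so B = (2, 16)
3. N_x = 6  [2·N = B+C = (2, 16)+(10, 9)]
4. N_y = 25/2  [2·N = B+C = (2, 16)+(10, 9)]
   so N = (6, 25/2)

N = (6, 25/2)
B = (2, 16)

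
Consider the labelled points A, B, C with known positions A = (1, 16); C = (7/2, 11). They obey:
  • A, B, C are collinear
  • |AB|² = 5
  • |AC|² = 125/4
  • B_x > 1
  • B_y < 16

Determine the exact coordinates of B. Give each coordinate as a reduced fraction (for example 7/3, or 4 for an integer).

B = (2, 14)

1. B_x = 2  [[A, B, C are collinear ⇒ -5x-5/2y+45=0] ∩ [|B−(1, 16)|²=5]]
2. B_y = 14  [[A, B, C are collinear ⇒ -5x-5/2y+45=0] ∩ [|B−(1, 16)|²=5]]
   so B = (2, 14)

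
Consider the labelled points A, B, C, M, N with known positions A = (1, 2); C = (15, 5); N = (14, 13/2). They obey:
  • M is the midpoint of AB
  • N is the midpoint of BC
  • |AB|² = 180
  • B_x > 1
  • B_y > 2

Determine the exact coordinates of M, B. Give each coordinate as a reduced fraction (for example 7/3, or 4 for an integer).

1. B_x = 13  [B = 2·N−C = 2·(14, 13/2)−(15, 5)]
2. B_y = 8  [B = 2·N−C = 2·(14, 13/2)−(15, 5)]
   so B = (13, 8)
3. M_x = 7  [2·M = A+B = (1, 2)+(13, 8)]
4. M_y = 5  [2·M = A+B = (1, 2)+(13, 8)]
   so M = (7, 5)

M = (7, 5)
B = (13, 8)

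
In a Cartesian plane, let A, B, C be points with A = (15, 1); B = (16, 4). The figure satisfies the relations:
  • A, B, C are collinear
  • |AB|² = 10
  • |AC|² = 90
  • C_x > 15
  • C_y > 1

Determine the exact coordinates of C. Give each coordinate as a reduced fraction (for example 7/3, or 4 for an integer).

C = (18, 10)

1. C_x = 18  [[A, B, C are collinear ⇒ -3x+1y+44=0] ∩ [|C−(15, 1)|²=90]]
2. C_y = 10  [[A, B, C are collinear ⇒ -3x+1y+44=0] ∩ [|C−(15, 1)|²=90]]
   so C = (18, 10)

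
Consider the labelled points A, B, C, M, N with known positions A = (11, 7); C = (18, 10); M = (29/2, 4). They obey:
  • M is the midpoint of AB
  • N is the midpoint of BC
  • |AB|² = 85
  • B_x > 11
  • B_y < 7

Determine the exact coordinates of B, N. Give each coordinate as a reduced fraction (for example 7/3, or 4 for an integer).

B = (18, 1)
N = (18, 11/2)

1. B_x = 18  [B = 2·M−A = 2·(29/2, 4)−(11, 7)]
2. B_y = 1  [B = 2·M−A = 2·(29/2, 4)−(11, 7)]
   so B = (18, 1)
3. N_x = 18  [2·N = B+C = (18, 1)+(18, 10)]
4. N_y = 11/2  [2·N = B+C = (18, 1)+(18, 10)]
   so N = (18, 11/2)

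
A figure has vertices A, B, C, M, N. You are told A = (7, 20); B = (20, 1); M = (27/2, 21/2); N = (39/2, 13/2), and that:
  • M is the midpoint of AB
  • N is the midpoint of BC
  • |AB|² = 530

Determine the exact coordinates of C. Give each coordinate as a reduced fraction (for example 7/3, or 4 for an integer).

1. C_x = 19  [C = 2·N−B = 2·(39/2, 13/2)−(20, 1)]
2. C_y = 12  [C = 2·N−B = 2·(39/2, 13/2)−(20, 1)]
   so C = (19, 12)

C = (19, 12)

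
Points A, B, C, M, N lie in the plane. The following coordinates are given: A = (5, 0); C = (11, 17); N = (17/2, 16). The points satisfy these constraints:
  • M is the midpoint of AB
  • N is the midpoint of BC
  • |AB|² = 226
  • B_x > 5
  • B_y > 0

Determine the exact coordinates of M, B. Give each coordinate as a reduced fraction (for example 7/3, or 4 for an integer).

1. B_x = 6  [B = 2·N−C = 2·(17/2, 16)−(11, 17)]
2. B_y = 15  [B = 2·N−C = 2·(17/2, 16)−(11, 17)]
   so B = (6, 15)
3. M_x = 11/2  [2·M = A+B = (5, 0)+(6, 15)]
4. M_y = 15/2  [2·M = A+B = (5, 0)+(6, 15)]
   so M = (11/2, 15/2)

M = (11/2, 15/2)
B = (6, 15)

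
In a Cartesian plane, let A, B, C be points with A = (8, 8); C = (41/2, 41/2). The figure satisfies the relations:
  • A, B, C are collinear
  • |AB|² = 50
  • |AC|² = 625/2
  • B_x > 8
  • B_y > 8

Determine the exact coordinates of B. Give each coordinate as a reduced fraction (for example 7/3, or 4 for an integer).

B = (13, 13)

1. B_x = 13  [[A, B, C are collinear ⇒ 25/2x-25/2y=0] ∩ [|B−(8, 8)|²=50]]
2. B_y = 13  [[A, B, C are collinear ⇒ 25/2x-25/2y=0] ∩ [|B−(8, 8)|²=50]]
   so B = (13, 13)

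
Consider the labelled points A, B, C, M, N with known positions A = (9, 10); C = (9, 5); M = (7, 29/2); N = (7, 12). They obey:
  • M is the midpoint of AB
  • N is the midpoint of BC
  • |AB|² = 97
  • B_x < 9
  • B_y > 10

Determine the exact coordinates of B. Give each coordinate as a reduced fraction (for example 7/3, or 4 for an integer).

1. B_x = 5  [B = 2·M−A = 2·(7, 29/2)−(9, 10)]
2. B_y = 19  [B = 2·M−A = 2·(7, 29/2)−(9, 10)]
   so B = (5, 19)

B = (5, 19)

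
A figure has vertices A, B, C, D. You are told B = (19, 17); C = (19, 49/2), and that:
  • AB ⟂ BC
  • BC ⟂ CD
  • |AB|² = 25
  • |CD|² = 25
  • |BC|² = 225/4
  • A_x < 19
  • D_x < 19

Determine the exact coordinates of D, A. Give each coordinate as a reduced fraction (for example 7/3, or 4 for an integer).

1. D_x = 14  [[BC ⟂ CD ⇒ 15/2y-735/4=0] ∩ [|D−(19, 49/2)|²=25]]
2. D_y = 49/2  [[BC ⟂ CD ⇒ 15/2y-735/4=0] ∩ [|D−(19, 49/2)|²=25]]
   so D = (14, 49/2)
3. A_x = 14  [[AB ⟂ BC ⇒ -15/2y+255/2=0] ∩ [|A−(19, 17)|²=25]]
4. A_y = 17  [[AB ⟂ BC ⇒ -15/2y+255/2=0] ∩ [|A−(19, 17)|²=25]]
   so A = (14, 17)

D = (14, 49/2)
A = (14, 17)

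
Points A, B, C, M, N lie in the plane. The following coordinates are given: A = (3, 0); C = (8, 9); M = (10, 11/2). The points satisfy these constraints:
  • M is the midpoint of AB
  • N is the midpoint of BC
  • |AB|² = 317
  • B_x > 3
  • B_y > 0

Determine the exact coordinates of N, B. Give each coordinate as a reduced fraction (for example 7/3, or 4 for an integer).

N = (25/2, 10)
B = (17, 11)

1. B_x = 17  [B = 2·M−A = 2·(10, 11/2)−(3, 0)]
2. B_y = 11  [B = 2·M−A = 2·(10, 11/2)−(3, 0)]
   so B = (17, 11)
3. N_x = 25/2  [2·N = B+C = (17, 11)+(8, 9)]
4. N_y = 10  [2·N = B+C = (17, 11)+(8, 9)]
   so N = (25/2, 10)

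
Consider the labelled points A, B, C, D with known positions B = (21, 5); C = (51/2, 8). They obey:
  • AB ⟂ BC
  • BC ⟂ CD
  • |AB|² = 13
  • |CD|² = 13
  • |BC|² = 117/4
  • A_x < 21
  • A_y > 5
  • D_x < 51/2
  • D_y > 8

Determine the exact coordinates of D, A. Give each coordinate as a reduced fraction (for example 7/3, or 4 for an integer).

1. D_x = 47/2  [[BC ⟂ CD ⇒ 9/2x+3y-555/4=0] ∩ [|D−(51/2, 8)|²=13]]
2. D_y = 11  [[BC ⟂ CD ⇒ 9/2x+3y-555/4=0] ∩ [|D−(51/2, 8)|²=13]]
   so D = (47/2, 11)
3. A_x = 19  [[AB ⟂ BC ⇒ -9/2x-3y+219/2=0] ∩ [|A−(21, 5)|²=13]]
4. A_y = 8  [[AB ⟂ BC ⇒ -9/2x-3y+219/2=0] ∩ [|A−(21, 5)|²=13]]
   so A = (19, 8)

D = (47/2, 11)
A = (19, 8)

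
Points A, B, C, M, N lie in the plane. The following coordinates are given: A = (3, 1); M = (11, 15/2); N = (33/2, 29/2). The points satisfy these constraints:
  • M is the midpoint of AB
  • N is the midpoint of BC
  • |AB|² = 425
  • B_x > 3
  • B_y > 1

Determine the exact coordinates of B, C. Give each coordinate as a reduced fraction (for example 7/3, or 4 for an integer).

B = (19, 14)
C = (14, 15)

1. B_x = 19  [B = 2·M−A = 2·(11, 15/2)−(3, 1)]
2. B_y = 14  [B = 2·M−A = 2·(11, 15/2)−(3, 1)]
   so B = (19, 14)
3. C_x = 14  [C = 2·N−B = 2·(33/2, 29/2)−(19, 14)]
4. C_y = 15  [C = 2·N−B = 2·(33/2, 29/2)−(19, 14)]
   so C = (14, 15)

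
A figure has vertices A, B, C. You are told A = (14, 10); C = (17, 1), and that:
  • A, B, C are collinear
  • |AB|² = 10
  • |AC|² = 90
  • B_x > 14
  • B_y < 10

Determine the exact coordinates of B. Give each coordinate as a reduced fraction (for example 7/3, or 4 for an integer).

B = (15, 7)

1. B_x = 15  [[A, B, C are collinear ⇒ -9x-3y+156=0] ∩ [|B−(14, 10)|²=10]]
2. B_y = 7  [[A, B, C are collinear ⇒ -9x-3y+156=0] ∩ [|B−(14, 10)|²=10]]
   so B = (15, 7)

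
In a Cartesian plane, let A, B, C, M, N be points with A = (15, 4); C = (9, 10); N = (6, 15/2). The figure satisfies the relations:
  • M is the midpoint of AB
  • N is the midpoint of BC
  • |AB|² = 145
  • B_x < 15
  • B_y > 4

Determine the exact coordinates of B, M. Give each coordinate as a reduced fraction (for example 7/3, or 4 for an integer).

1. B_x = 3  [B = 2·N−C = 2·(6, 15/2)−(9, 10)]
2. B_y = 5  [B = 2·N−C = 2·(6, 15/2)−(9, 10)]
   so B = (3, 5)
3. M_x = 9  [2·M = A+B = (15, 4)+(3, 5)]
4. M_y = 9/2  [2·M = A+B = (15, 4)+(3, 5)]
   so M = (9, 9/2)

B = (3, 5)
M = (9, 9/2)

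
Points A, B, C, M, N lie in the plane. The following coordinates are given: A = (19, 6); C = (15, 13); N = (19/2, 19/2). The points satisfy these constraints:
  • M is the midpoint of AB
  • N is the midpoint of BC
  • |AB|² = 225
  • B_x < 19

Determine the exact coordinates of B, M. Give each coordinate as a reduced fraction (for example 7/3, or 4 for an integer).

B = (4, 6)
M = (23/2, 6)

1. B_x = 4  [B = 2·N−C = 2·(19/2, 19/2)−(15, 13)]
2. B_y = 6  [B = 2·N−C = 2·(19/2, 19/2)−(15, 13)]
   so B = (4, 6)
3. M_x = 23/2  [2·M = A+B = (19, 6)+(4, 6)]
4. M_y = 6  [2·M = A+B = (19, 6)+(4, 6)]
   so M = (23/2, 6)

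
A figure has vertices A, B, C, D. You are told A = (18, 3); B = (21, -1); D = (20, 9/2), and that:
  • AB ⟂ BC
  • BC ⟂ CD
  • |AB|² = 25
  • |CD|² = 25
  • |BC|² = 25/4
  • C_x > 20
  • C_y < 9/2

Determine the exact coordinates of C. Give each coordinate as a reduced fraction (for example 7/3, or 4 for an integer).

C = (23, 1/2)

1. C_x = 23  [[AB ⟂ BC ⇒ 3x-4y-67=0] ∩ [|C−(20, 9/2)|²=25]]
2. C_y = 1/2  [[AB ⟂ BC ⇒ 3x-4y-67=0] ∩ [|C−(20, 9/2)|²=25]]
   so C = (23, 1/2)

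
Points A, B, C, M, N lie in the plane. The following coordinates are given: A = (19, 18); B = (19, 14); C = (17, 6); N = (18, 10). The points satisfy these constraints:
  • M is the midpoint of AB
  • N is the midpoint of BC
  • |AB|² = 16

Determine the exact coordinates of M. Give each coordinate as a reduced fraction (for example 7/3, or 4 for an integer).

M = (19, 16)

1. M_x = 19  [2·M = A+B = (19, 18)+(19, 14)]
2. M_y = 16  [2·M = A+B = (19, 18)+(19, 14)]
   so M = (19, 16)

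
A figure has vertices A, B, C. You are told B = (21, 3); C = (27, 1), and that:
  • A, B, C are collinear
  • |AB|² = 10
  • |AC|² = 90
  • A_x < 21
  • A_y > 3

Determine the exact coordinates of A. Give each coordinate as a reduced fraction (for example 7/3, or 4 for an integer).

A = (18, 4)

1. A_x = 18  [[A, B, C are collinear ⇒ 2x+6y-60=0] ∩ [|A−(21, 3)|²=10]]
2. A_y = 4  [[A, B, C are collinear ⇒ 2x+6y-60=0] ∩ [|A−(21, 3)|²=10]]
   so A = (18, 4)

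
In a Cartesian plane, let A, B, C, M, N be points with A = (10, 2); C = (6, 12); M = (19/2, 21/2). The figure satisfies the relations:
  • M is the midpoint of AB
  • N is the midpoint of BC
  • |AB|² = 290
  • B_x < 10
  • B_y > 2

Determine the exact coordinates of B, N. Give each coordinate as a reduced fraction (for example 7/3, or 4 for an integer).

1. B_x = 9  [B = 2·M−A = 2·(19/2, 21/2)−(10, 2)]
2. B_y = 19  [B = 2·M−A = 2·(19/2, 21/2)−(10, 2)]
   so B = (9, 19)
3. N_x = 15/2  [2·N = B+C = (9, 19)+(6, 12)]
4. N_y = 31/2  [2·N = B+C = (9, 19)+(6, 12)]
   so N = (15/2, 31/2)

B = (9, 19)
N = (15/2, 31/2)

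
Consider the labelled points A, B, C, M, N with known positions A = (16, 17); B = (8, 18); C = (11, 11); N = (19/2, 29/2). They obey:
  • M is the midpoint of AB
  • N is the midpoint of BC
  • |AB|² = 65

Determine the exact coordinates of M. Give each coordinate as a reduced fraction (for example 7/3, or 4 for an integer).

1. M_x = 12  [2·M = A+B = (16, 17)+(8, 18)]
2. M_y = 35/2  [2·M = A+B = (16, 17)+(8, 18)]
   so M = (12, 35/2)

M = (12, 35/2)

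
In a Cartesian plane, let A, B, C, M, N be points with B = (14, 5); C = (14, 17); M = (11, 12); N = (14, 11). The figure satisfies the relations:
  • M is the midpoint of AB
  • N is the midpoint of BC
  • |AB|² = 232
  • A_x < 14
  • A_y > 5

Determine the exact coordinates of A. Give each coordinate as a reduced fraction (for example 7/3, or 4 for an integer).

A = (8, 19)

1. A_x = 8  [A = 2·M−B = 2·(11, 12)−(14, 5)]
2. A_y = 19  [A = 2·M−B = 2·(11, 12)−(14, 5)]
   so A = (8, 19)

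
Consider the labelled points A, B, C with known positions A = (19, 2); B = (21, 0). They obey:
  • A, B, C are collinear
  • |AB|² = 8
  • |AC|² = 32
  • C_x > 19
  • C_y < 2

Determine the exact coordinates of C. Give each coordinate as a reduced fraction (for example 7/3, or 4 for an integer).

1. C_x = 23  [[A, B, C are collinear ⇒ 2x+2y-42=0] ∩ [|C−(19, 2)|²=32]]
2. C_y = -2  [[A, B, C are collinear ⇒ 2x+2y-42=0] ∩ [|C−(19, 2)|²=32]]
   so C = (23, -2)

C = (23, -2)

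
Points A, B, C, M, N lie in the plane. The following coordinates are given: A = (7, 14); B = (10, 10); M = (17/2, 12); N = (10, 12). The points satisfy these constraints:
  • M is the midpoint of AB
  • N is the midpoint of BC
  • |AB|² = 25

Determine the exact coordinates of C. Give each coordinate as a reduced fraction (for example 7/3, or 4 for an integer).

1. C_x = 10  [C = 2·N−B = 2·(10, 12)−(10, 10)]
2. C_y = 14  [C = 2·N−B = 2·(10, 12)−(10, 10)]
   so C = (10, 14)

C = (10, 14)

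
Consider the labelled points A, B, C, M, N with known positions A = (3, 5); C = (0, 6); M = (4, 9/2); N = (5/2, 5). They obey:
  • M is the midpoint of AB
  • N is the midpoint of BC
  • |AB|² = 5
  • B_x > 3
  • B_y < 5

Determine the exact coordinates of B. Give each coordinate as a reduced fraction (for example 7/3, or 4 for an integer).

1. B_x = 5  [B = 2·M−A = 2·(4, 9/2)−(3, 5)]
2. B_y = 4  [B = 2·M−A = 2·(4, 9/2)−(3, 5)]
   so B = (5, 4)

B = (5, 4)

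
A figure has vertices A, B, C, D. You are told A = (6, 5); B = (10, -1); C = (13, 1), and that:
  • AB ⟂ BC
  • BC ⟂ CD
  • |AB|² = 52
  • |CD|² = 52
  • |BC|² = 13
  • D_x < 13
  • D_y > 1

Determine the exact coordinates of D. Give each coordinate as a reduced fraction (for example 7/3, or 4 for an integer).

D = (9, 7)

1. D_x = 9  [[BC ⟂ CD ⇒ 3x+2y-41=0] ∩ [|D−(13, 1)|²=52]]
2. D_y = 7  [[BC ⟂ CD ⇒ 3x+2y-41=0] ∩ [|D−(13, 1)|²=52]]
   so D = (9, 7)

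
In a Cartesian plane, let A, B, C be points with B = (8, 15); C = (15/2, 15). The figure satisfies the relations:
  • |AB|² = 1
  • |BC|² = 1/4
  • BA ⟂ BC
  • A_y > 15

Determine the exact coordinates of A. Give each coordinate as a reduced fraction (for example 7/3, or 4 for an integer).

A = (8, 16)

1. A_x = 8  [[BA ⟂ BC ⇒ -1/2x+4=0] ∩ [|A−(8, 15)|²=1]]
2. A_y = 16  [[BA ⟂ BC ⇒ -1/2x+4=0] ∩ [|A−(8, 15)|²=1]]
   so A = (8, 16)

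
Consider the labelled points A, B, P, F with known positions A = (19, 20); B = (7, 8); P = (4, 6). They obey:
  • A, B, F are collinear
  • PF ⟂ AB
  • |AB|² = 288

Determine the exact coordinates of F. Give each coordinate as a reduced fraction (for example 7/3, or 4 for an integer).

F = (9/2, 11/2)

1. F_x = 9/2  [[A, B, F are collinear ⇒ 12x-12y+12=0] ∩ [PF ⟂ AB ⇒ -12x-12y+120=0]]
2. F_y = 11/2  [[A, B, F are collinear ⇒ 12x-12y+12=0] ∩ [PF ⟂ AB ⇒ -12x-12y+120=0]]
   so F = (9/2, 11/2)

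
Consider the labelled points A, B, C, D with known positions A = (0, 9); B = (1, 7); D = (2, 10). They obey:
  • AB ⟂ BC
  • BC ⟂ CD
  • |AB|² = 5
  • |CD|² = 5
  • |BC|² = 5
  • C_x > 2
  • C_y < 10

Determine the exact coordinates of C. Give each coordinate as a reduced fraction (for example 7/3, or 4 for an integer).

1. C_x = 3  [[AB ⟂ BC ⇒ 1x-2y+13=0] ∩ [|C−(2, 10)|²=5]]
2. C_y = 8  [[AB ⟂ BC ⇒ 1x-2y+13=0] ∩ [|C−(2, 10)|²=5]]
   so C = (3, 8)

C = (3, 8)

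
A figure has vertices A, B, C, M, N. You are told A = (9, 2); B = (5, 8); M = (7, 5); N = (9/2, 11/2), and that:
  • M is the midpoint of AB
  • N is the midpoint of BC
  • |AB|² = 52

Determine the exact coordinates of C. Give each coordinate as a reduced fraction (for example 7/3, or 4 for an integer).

1. C_x = 4  [C = 2·N−B = 2·(9/2, 11/2)−(5, 8)]
2. C_y = 3  [C = 2·N−B = 2·(9/2, 11/2)−(5, 8)]
   so C = (4, 3)

C = (4, 3)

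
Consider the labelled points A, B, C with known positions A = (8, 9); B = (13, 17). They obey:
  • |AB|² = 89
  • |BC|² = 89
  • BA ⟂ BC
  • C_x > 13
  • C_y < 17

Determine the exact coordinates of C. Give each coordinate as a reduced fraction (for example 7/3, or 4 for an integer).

1. C_x = 21  [[BA ⟂ BC ⇒ -5x-8y+201=0] ∩ [|C−(13, 17)|²=89]]
2. C_y = 12  [[BA ⟂ BC ⇒ -5x-8y+201=0] ∩ [|C−(13, 17)|²=89]]
   so C = (21, 12)

C = (21, 12)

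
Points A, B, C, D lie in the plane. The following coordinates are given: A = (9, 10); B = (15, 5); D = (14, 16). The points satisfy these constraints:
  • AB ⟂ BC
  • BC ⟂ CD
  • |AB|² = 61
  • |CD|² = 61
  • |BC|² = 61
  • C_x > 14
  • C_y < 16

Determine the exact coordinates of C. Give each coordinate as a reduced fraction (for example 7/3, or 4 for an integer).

C = (20, 11)

1. C_x = 20  [[AB ⟂ BC ⇒ 6x-5y-65=0] ∩ [|C−(14, 16)|²=61]]
2. C_y = 11  [[AB ⟂ BC ⇒ 6x-5y-65=0] ∩ [|C−(14, 16)|²=61]]
   so C = (20, 11)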